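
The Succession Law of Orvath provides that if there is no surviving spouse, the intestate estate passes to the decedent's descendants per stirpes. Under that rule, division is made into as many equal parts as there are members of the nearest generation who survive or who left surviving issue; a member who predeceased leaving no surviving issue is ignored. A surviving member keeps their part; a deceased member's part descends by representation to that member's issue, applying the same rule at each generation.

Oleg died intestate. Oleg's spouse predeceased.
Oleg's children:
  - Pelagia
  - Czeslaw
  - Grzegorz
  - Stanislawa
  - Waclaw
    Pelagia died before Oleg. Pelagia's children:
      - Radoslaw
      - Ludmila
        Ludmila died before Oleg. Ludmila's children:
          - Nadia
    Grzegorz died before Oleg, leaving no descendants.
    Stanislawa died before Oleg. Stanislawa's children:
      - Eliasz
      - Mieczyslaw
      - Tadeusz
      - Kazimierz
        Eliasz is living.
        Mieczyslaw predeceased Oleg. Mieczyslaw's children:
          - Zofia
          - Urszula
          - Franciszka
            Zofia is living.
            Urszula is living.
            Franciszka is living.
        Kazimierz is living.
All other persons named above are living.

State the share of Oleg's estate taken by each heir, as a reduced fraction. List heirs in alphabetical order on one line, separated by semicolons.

There is no surviving spouse, so the entire estate passes to Oleg's descendants per stirpes.
Grzegorz left no surviving issue, so that branch lapses and is disregarded.
The estate is divided into 4 equal shares of 1/4 among Pelagia, Czeslaw, Stanislawa, Waclaw.
Pelagia predeceased; the 1/4 allotted to Pelagia's branch passes to Pelagia's issue by representation.
The 1/4 is divided into 2 equal shares of 1/8 among Radoslaw, Ludmila.
Radoslaw is living and takes 1/8.
Ludmila predeceased; the 1/8 allotted to Ludmila's branch passes to Ludmila's issue by representation.
Nadia is the sole taker at this level and receives the full 1/8.
Czeslaw is living and takes 1/4.
Stanislawa predeceased; the 1/4 allotted to Stanislawa's branch passes to Stanislawa's issue by representation.
The 1/4 is divided into 4 equal shares of 1/16 among Eliasz, Mieczyslaw, Tadeusz, Kazimierz.
Eliasz is living and takes 1/16.
Mieczyslaw predeceased; the 1/16 allotted to Mieczyslaw's branch passes to Mieczyslaw's issue by representation.
The 1/16 is divided into 3 equal shares of 1/48 among Zofia, Urszula, Franciszka.
Zofia is living and takes 1/48.
Urszula is living and takes 1/48.
Franciszka is living and takes 1/48.
Tadeusz is living and takes 1/16.
Kazimierz is living and takes 1/16.
Waclaw is living and takes 1/4.

Czeslaw 1/4; Eliasz 1/16; Franciszka 1/48; Kazimierz 1/16; Nadia 1/8; Radoslaw 1/8; Tadeusz 1/16; Urszula 1/48; Waclaw 1/4; Zofia 1/48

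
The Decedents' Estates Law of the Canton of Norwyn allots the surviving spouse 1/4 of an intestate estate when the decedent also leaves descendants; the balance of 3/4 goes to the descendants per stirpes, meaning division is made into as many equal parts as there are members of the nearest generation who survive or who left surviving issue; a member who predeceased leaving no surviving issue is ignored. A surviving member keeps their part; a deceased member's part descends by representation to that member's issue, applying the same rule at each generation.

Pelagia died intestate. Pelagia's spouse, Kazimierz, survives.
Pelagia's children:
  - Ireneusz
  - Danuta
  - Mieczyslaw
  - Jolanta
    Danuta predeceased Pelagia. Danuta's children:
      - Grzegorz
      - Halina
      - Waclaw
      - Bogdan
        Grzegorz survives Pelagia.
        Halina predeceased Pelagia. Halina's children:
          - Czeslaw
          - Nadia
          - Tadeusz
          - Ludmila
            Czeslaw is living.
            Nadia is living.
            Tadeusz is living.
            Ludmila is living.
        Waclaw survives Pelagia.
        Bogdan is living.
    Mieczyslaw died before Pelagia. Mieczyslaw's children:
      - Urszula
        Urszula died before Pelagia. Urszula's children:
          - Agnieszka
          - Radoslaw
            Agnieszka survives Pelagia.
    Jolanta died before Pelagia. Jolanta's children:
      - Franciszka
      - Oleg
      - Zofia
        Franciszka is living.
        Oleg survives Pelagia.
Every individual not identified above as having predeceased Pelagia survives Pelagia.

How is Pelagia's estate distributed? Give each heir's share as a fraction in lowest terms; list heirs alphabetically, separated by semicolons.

Agnieszka 3/32; Bogdan 3/64; Czeslaw 3/256; Franciszka 1/16; Grzegorz 3/64; Ireneusz 3/16; Kazimierz 1/4; Ludmila 3/256; Nadia 3/256; Oleg 1/16; Radoslaw 3/32; Tadeusz 3/256; Waclaw 3/64; Zofia 1/16

Kazimierz, as surviving spouse, takes 1/4.
The remaining 3/4 passes to Pelagia's descendants per stirpes.
The 3/4 is divided into 4 equal shares of 3/16 among Ireneusz, Danuta, Mieczyslaw, Jolanta.
Ireneusz is living and takes 3/16.
Danuta predeceased; the 3/16 allotted to Danuta's branch passes to Danuta's issue by representation.
The 3/16 is divided into 4 equal shares of 3/64 among Grzegorz, Halina, Waclaw, Bogdan.
Grzegorz is living and takes 3/64.
Halina predeceased; the 3/64 allotted to Halina's branch passes to Halina's issue by representation.
The 3/64 is divided into 4 equal shares of 3/256 among Czeslaw, Nadia, Tadeusz, Ludmila.
Czeslaw is living and takes 3/256.
Nadia is living and takes 3/256.
Tadeusz is living and takes 3/256.
Ludmila is living and takes 3/256.
Waclaw is living and takes 3/64.
Bogdan is living and takes 3/64.
Mieczyslaw predeceased; the 3/16 allotted to Mieczyslaw's branch passes to Mieczyslaw's issue by representation.
Urszula's line is the sole branch at this level, so the full 3/16 passes to Urszula's issue by representation.
The 3/16 is divided into 2 equal shares of 3/32 among Agnieszka, Radoslaw.
Agnieszka is living and takes 3/32.
Radoslaw is living and takes 3/32.
Jolanta predeceased; the 3/16 allotted to Jolanta's branch passes to Jolanta's issue by representation.
The 3/16 is divided into 3 equal shares of 1/16 among Franciszka, Oleg, Zofia.
Franciszka is living and takes 1/16.
Oleg is living and takes 1/16.
Zofia is living and takes 1/16.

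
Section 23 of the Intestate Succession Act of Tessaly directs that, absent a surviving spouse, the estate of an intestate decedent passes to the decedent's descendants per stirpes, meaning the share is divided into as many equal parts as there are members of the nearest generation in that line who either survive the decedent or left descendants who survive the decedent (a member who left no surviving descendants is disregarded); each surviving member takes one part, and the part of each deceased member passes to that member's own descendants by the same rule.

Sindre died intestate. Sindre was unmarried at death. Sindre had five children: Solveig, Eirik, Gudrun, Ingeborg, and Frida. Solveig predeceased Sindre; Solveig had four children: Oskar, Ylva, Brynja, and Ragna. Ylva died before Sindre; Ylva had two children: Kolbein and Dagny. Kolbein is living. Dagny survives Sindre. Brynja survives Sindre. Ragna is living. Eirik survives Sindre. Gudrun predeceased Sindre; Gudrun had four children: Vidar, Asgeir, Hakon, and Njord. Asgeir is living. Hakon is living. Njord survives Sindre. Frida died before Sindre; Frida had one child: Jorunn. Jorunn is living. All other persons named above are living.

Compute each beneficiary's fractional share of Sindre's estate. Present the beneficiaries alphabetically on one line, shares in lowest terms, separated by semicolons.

There is no surviving spouse, so the entire estate passes to Sindre's descendants per stirpes.
The estate is divided into 5 equal shares of 1/5 among Solveig, Eirik, Gudrun, Ingeborg, Frida.
Solveig predeceased; the 1/5 allotted to Solveig's branch passes to Solveig's issue by representation.
The 1/5 is divided into 4 equal shares of 1/20 among Oskar, Ylva, Brynja, Ragna.
Oskar is living and takes 1/20.
Ylva predeceased; the 1/20 allotted to Ylva's branch passes to Ylva's issue by representation.
The 1/20 is divided into 2 equal shares of 1/40 among Kolbein, Dagny.
Kolbein is living and takes 1/40.
Dagny is living and takes 1/40.
Brynja is living and takes 1/20.
Ragna is living and takes 1/20.
Eirik is living and takes 1/5.
Gudrun predeceased; the 1/5 allotted to Gudrun's branch passes to Gudrun's issue by representation.
The 1/5 is divided into 4 equal shares of 1/20 among Vidar, Asgeir, Hakon, Njord.
Vidar is living and takes 1/20.
Asgeir is living and takes 1/20.
Hakon is living and takes 1/20.
Njord is living and takes 1/20.
Ingeborg is living and takes 1/5.
Frida predeceased; the 1/5 allotted to Frida's branch passes to Frida's issue by representation.
Jorunn is the sole taker at this level and receives the full 1/5.

Asgeir 1/20; Brynja 1/20; Dagny 1/40; Eirik 1/5; Hakon 1/20; Ingeborg 1/5; Jorunn 1/5; Kolbein 1/40; Njord 1/20; Oskar 1/20; Ragna 1/20; Vidar 1/20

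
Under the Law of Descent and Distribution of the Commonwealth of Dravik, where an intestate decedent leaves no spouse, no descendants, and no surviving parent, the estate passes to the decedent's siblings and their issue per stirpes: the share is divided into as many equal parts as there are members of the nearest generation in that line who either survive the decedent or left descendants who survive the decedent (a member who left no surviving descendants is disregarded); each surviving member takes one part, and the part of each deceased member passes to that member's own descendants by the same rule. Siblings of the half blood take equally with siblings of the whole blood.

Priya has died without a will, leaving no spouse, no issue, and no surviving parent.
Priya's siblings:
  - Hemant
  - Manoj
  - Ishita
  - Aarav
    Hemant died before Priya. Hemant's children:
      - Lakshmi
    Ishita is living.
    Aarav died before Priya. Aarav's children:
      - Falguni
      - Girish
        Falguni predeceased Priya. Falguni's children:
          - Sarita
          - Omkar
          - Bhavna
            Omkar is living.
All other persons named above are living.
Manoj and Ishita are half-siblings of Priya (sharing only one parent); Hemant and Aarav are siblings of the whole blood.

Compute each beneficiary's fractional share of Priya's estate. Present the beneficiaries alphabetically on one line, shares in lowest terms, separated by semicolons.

No spouse, descendants, or parent survives, so the estate passes to Priya's siblings per stirpes.
Half-blood and whole-blood siblings take equally under the stated rule.
The estate is divided into 4 equal shares of 1/4 among Hemant, Manoj, Ishita, Aarav.
Hemant predeceased; the 1/4 allotted to Hemant's branch passes to Hemant's issue by representation.
Lakshmi is the sole taker at this level and receives the full 1/4.
Manoj is living and takes 1/4.
Ishita is living and takes 1/4.
Aarav predeceased; the 1/4 allotted to Aarav's branch passes to Aarav's issue by representation.
The 1/4 is divided into 2 equal shares of 1/8 among Falguni, Girish.
Falguni predeceased; the 1/8 allotted to Falguni's branch passes to Falguni's issue by representation.
The 1/8 is divided into 3 equal shares of 1/24 among Sarita, Omkar, Bhavna.
Sarita is living and takes 1/24.
Omkar is living and takes 1/24.
Bhavna is living and takes 1/24.
Girish is living and takes 1/8.

Bhavna 1/24; Girish 1/8; Ishita 1/4; Lakshmi 1/4; Manoj 1/4; Omkar 1/24; Sarita 1/24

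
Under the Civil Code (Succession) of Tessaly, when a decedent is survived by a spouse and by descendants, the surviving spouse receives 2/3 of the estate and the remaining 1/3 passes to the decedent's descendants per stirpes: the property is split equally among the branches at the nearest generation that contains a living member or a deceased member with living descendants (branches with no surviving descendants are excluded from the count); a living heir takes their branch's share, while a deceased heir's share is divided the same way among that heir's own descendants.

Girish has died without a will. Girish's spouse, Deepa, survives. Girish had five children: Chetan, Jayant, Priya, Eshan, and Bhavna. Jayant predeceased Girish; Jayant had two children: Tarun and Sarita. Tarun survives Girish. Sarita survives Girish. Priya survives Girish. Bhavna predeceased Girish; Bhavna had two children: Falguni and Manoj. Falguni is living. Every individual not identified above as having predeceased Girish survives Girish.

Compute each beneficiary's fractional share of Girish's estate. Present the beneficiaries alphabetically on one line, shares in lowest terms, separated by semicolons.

Deepa, as surviving spouse, takes 2/3.
The remaining 1/3 passes to Girish's descendants per stirpes.
The 1/3 is divided into 5 equal shares of 1/15 among Chetan, Jayant, Priya, Eshan, Bhavna.
Chetan is living and takes 1/15.
Jayant predeceased; the 1/15 allotted to Jayant's branch passes to Jayant's issue by representation.
The 1/15 is divided into 2 equal shares of 1/30 among Tarun, Sarita.
Tarun is living and takes 1/30.
Sarita is living and takes 1/30.
Priya is living and takes 1/15.
Eshan is living and takes 1/15.
Bhavna predeceased; the 1/15 allotted to Bhavna's branch passes to Bhavna's issue by representation.
The 1/15 is divided into 2 equal shares of 1/30 among Falguni, Manoj.
Falguni is living and takes 1/30.
Manoj is living and takes 1/30.

Chetan 1/15; Deepa 2/3; Eshan 1/15; Falguni 1/30; Manoj 1/30; Priya 1/15; Sarita 1/30; Tarun 1/30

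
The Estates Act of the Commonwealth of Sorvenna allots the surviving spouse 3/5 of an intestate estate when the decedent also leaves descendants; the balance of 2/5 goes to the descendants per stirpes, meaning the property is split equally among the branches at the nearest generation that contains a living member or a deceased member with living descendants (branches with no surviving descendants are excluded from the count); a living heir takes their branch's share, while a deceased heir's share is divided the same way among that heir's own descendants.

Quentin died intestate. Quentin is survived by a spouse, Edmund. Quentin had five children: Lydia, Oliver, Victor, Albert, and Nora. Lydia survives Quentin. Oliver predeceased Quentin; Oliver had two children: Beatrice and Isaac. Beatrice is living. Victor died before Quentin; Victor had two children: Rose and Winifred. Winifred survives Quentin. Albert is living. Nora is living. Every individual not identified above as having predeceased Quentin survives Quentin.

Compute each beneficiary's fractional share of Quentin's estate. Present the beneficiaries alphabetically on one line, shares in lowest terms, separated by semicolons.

Edmund, as surviving spouse, takes 3/5.
The remaining 2/5 passes to Quentin's descendants per stirpes.
The 2/5 is divided into 5 equal shares of 2/25 among Lydia, Oliver, Victor, Albert, Nora.
Lydia is living and takes 2/25.
Oliver predeceased; the 2/25 allotted to Oliver's branch passes to Oliver's issue by representation.
The 2/25 is divided into 2 equal shares of 1/25 among Beatrice, Isaac.
Beatrice is living and takes 1/25.
Isaac is living and takes 1/25.
Victor predeceased; the 2/25 allotted to Victor's branch passes to Victor's issue by representation.
The 2/25 is divided into 2 equal shares of 1/25 among Rose, Winifred.
Rose is living and takes 1/25.
Winifred is living and takes 1/25.
Albert is living and takes 2/25.
Nora is living and takes 2/25.

Albert 2/25; Beatrice 1/25; Edmund 3/5; Isaac 1/25; Lydia 2/25; Nora 2/25; Rose 1/25; Winifred 1/25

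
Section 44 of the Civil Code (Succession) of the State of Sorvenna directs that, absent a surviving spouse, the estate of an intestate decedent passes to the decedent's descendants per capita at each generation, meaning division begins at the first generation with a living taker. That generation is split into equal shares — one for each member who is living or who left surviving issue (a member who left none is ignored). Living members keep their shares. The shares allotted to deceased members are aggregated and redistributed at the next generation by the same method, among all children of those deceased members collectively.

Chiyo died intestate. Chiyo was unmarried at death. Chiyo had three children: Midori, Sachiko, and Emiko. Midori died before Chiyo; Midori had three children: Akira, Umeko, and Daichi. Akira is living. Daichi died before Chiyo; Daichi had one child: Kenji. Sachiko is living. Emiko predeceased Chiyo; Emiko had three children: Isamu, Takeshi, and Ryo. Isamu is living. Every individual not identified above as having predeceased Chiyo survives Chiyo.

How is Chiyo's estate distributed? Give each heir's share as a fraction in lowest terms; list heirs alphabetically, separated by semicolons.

Akira 1/9; Isamu 1/9; Kenji 1/9; Ryo 1/9; Sachiko 1/3; Takeshi 1/9; Umeko 1/9

There is no surviving spouse, so the entire estate passes to Chiyo's descendants per capita at each generation.
At generation 1 (Midori, Sachiko, Emiko) there are 3 shares of (1)/3 = 1/3 each.
Living: Sachiko — each takes 1/3.
Deceased: Midori and Emiko. Their combined 2/3 is pooled and carried to generation 2.
At generation 2 (Akira, Umeko, Daichi, Isamu, Takeshi, Ryo) there are 6 shares of (2/3)/6 = 1/9 each.
Living: Akira, Umeko, Isamu, Takeshi, and Ryo — each takes 1/9.
Deceased: Daichi. That 1/9 share is carried to generation 3.
At generation 3 (Kenji) there are 1 shares of (1/9)/1 = 1/9 each.
Living: Kenji — each takes 1/9.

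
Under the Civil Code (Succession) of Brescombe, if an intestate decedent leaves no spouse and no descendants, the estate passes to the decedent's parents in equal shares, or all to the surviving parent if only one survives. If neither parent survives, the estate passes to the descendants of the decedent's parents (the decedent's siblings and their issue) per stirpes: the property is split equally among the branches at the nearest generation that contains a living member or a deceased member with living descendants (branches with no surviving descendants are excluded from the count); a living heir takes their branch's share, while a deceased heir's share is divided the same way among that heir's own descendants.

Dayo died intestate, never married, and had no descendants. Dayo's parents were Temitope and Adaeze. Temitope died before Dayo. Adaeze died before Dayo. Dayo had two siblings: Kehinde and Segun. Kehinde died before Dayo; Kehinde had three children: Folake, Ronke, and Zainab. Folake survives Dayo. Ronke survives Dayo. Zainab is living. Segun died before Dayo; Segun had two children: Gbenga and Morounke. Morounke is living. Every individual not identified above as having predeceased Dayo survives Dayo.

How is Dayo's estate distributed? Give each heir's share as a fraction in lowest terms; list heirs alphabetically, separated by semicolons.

Neither parent survives and there are no descendants, so the estate passes to Dayo's siblings and their issue per stirpes.
The estate is divided into 2 equal shares of 1/2 among Kehinde, Segun.
Kehinde predeceased; the 1/2 allotted to Kehinde's branch passes to Kehinde's issue by representation.
The 1/2 is divided into 3 equal shares of 1/6 among Folake, Ronke, Zainab.
Folake is living and takes 1/6.
Ronke is living and takes 1/6.
Zainab is living and takes 1/6.
Segun predeceased; the 1/2 allotted to Segun's branch passes to Segun's issue by representation.
The 1/2 is divided into 2 equal shares of 1/4 among Gbenga, Morounke.
Gbenga is living and takes 1/4.
Morounke is living and takes 1/4.

Folake 1/6; Gbenga 1/4; Morounke 1/4; Ronke 1/6; Zainab 1/6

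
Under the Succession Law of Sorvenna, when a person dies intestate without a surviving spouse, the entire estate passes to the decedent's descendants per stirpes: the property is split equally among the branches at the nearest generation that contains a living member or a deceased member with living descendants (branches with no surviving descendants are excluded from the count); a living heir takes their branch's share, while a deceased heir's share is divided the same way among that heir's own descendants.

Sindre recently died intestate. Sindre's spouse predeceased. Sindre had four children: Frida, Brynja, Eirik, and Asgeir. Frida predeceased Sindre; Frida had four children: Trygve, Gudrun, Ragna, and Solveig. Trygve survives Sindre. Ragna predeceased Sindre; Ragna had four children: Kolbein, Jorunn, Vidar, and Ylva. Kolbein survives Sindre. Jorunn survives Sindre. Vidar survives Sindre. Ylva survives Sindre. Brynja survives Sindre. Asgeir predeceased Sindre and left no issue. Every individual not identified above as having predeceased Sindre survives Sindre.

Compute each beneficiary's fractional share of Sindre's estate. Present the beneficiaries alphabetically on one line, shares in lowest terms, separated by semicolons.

There is no surviving spouse, so the entire estate passes to Sindre's descendants per stirpes.
Asgeir left no surviving issue, so that branch lapses and is disregarded.
The estate is divided into 3 equal shares of 1/3 among Frida, Brynja, Eirik.
Frida predeceased; the 1/3 allotted to Frida's branch passes to Frida's issue by representation.
The 1/3 is divided into 4 equal shares of 1/12 among Trygve, Gudrun, Ragna, Solveig.
Trygve is living and takes 1/12.
Gudrun is living and takes 1/12.
Ragna predeceased; the 1/12 allotted to Ragna's branch passes to Ragna's issue by representation.
The 1/12 is divided into 4 equal shares of 1/48 among Kolbein, Jorunn, Vidar, Ylva.
Kolbein is living and takes 1/48.
Jorunn is living and takes 1/48.
Vidar is living and takes 1/48.
Ylva is living and takes 1/48.
Solveig is living and takes 1/12.
Brynja is living and takes 1/3.
Eirik is living and takes 1/3.

Brynja 1/3; Eirik 1/3; Gudrun 1/12; Jorunn 1/48; Kolbein 1/48; Solveig 1/12; Trygve 1/12; Vidar 1/48; Ylva 1/48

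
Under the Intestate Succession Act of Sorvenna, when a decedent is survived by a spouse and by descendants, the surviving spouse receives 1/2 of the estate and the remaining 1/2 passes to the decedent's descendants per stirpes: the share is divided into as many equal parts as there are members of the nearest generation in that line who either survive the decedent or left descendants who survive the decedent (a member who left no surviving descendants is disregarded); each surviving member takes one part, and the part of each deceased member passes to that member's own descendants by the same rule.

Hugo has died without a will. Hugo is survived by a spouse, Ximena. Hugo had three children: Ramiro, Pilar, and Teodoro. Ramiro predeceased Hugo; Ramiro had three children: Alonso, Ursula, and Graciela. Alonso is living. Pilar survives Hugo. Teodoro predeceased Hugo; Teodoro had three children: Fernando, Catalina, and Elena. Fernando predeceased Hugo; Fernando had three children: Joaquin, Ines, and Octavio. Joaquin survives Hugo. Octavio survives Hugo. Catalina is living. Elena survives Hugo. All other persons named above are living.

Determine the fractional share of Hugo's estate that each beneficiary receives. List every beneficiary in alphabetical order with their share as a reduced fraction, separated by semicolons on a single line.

Ximena, as surviving spouse, takes 1/2.
The remaining 1/2 passes to Hugo's descendants per stirpes.
The 1/2 is divided into 3 equal shares of 1/6 among Ramiro, Pilar, Teodoro.
Ramiro predeceased; the 1/6 allotted to Ramiro's branch passes to Ramiro's issue by representation.
The 1/6 is divided into 3 equal shares of 1/18 among Alonso, Ursula, Graciela.
Alonso is living and takes 1/18.
Ursula is living and takes 1/18.
Graciela is living and takes 1/18.
Pilar is living and takes 1/6.
Teodoro predeceased; the 1/6 allotted to Teodoro's branch passes to Teodoro's issue by representation.
The 1/6 is divided into 3 equal shares of 1/18 among Fernando, Catalina, Elena.
Fernando predeceased; the 1/18 allotted to Fernando's branch passes to Fernando's issue by representation.
The 1/18 is divided into 3 equal shares of 1/54 among Joaquin, Ines, Octavio.
Joaquin is living and takes 1/54.
Ines is living and takes 1/54.
Octavio is living and takes 1/54.
Catalina is living and takes 1/18.
Elena is living and takes 1/18.

Alonso 1/18; Catalina 1/18; Elena 1/18; Graciela 1/18; Ines 1/54; Joaquin 1/54; Octavio 1/54; Pilar 1/6; Ursula 1/18; Ximena 1/2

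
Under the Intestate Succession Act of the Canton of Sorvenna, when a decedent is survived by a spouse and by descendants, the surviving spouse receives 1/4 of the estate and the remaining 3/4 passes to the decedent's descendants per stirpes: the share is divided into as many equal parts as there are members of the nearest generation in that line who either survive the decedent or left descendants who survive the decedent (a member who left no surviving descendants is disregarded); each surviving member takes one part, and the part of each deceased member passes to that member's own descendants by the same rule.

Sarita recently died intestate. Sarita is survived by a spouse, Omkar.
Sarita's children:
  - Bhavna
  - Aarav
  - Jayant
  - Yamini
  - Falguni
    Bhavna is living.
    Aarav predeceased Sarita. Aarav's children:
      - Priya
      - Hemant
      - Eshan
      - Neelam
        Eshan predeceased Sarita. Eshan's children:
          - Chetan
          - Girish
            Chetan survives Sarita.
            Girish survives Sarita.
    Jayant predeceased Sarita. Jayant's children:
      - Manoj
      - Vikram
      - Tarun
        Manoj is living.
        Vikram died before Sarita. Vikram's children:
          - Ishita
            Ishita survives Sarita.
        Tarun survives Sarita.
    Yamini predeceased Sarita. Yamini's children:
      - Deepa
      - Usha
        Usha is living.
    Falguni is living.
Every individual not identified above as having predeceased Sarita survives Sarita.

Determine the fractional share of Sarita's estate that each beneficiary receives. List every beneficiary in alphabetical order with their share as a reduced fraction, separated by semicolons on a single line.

Omkar, as surviving spouse, takes 1/4.
The remaining 3/4 passes to Sarita's descendants per stirpes.
The 3/4 is divided into 5 equal shares of 3/20 among Bhavna, Aarav, Jayant, Yamini, Falguni.
Bhavna is living and takes 3/20.
Aarav predeceased; the 3/20 allotted to Aarav's branch passes to Aarav's issue by representation.
The 3/20 is divided into 4 equal shares of 3/80 among Priya, Hemant, Eshan, Neelam.
Priya is living and takes 3/80.
Hemant is living and takes 3/80.
Eshan predeceased; the 3/80 allotted to Eshan's branch passes to Eshan's issue by representation.
The 3/80 is divided into 2 equal shares of 3/160 among Chetan, Girish.
Chetan is living and takes 3/160.
Girish is living and takes 3/160.
Neelam is living and takes 3/80.
Jayant predeceased; the 3/20 allotted to Jayant's branch passes to Jayant's issue by representation.
The 3/20 is divided into 3 equal shares of 1/20 among Manoj, Vikram, Tarun.
Manoj is living and takes 1/20.
Vikram predeceased; the 1/20 allotted to Vikram's branch passes to Vikram's issue by representation.
Ishita is the sole taker at this level and receives the full 1/20.
Tarun is living and takes 1/20.
Yamini predeceased; the 3/20 allotted to Yamini's branch passes to Yamini's issue by representation.
The 3/20 is divided into 2 equal shares of 3/40 among Deepa, Usha.
Deepa is living and takes 3/40.
Usha is living and takes 3/40.
Falguni is living and takes 3/20.

Bhavna 3/20; Chetan 3/160; Deepa 3/40; Falguni 3/20; Girish 3/160; Hemant 3/80; Ishita 1/20; Manoj 1/20; Neelam 3/80; Omkar 1/4; Priya 3/80; Tarun 1/20; Usha 3/40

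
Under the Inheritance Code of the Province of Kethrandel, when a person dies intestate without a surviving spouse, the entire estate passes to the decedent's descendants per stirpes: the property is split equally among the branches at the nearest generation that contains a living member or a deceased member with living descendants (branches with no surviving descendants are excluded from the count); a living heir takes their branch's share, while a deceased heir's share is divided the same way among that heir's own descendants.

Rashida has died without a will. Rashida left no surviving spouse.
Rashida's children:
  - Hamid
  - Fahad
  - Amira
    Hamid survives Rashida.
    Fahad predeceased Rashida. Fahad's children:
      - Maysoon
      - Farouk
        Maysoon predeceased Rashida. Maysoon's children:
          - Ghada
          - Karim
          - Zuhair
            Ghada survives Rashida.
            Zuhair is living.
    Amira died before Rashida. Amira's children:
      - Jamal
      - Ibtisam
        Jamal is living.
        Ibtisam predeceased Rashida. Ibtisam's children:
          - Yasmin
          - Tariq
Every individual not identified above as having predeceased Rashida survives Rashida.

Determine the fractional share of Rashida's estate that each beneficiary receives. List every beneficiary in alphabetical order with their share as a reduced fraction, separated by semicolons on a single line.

There is no surviving spouse, so the entire estate passes to Rashida's descendants per stirpes.
The estate is divided into 3 equal shares of 1/3 among Hamid, Fahad, Amira.
Hamid is living and takes 1/3.
Fahad predeceased; the 1/3 allotted to Fahad's branch passes to Fahad's issue by representation.
The 1/3 is divided into 2 equal shares of 1/6 among Maysoon, Farouk.
Maysoon predeceased; the 1/6 allotted to Maysoon's branch passes to Maysoon's issue by representation.
The 1/6 is divided into 3 equal shares of 1/18 among Ghada, Karim, Zuhair.
Ghada is living and takes 1/18.
Karim is living and takes 1/18.
Zuhair is living and takes 1/18.
Farouk is living and takes 1/6.
Amira predeceased; the 1/3 allotted to Amira's branch passes to Amira's issue by representation.
The 1/3 is divided into 2 equal shares of 1/6 among Jamal, Ibtisam.
Jamal is living and takes 1/6.
Ibtisam predeceased; the 1/6 allotted to Ibtisam's branch passes to Ibtisam's issue by representation.
The 1/6 is divided into 2 equal shares of 1/12 among Yasmin, Tariq.
Yasmin is living and takes 1/12.
Tariq is living and takes 1/12.

Farouk 1/6; Ghada 1/18; Hamid 1/3; Jamal 1/6; Karim 1/18; Tariq 1/12; Yasmin 1/12; Zuhair 1/18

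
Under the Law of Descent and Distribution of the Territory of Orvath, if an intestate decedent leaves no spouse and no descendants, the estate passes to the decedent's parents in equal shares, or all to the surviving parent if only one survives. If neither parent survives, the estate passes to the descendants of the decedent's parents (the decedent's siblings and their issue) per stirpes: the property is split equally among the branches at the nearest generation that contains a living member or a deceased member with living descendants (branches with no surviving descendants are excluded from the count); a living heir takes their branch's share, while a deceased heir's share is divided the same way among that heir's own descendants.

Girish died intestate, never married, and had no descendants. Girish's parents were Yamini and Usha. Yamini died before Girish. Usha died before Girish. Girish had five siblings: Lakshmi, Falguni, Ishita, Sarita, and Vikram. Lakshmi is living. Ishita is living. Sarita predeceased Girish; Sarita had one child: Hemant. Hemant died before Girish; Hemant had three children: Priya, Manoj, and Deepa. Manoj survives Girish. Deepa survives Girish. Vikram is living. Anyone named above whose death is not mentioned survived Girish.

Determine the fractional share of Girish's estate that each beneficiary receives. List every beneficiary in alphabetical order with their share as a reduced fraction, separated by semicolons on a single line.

Neither parent survives and there are no descendants, so the estate passes to Girish's siblings and their issue per stirpes.
The estate is divided into 5 equal shares of 1/5 among Lakshmi, Falguni, Ishita, Sarita, Vikram.
Lakshmi is living and takes 1/5.
Falguni is living and takes 1/5.
Ishita is living and takes 1/5.
Sarita predeceased; the 1/5 allotted to Sarita's branch passes to Sarita's issue by representation.
Hemant's line is the sole branch at this level, so the full 1/5 passes to Hemant's issue by representation.
The 1/5 is divided into 3 equal shares of 1/15 among Priya, Manoj, Deepa.
Priya is living and takes 1/15.
Manoj is living and takes 1/15.
Deepa is living and takes 1/15.
Vikram is living and takes 1/5.

Deepa 1/15; Falguni 1/5; Ishita 1/5; Lakshmi 1/5; Manoj 1/15; Priya 1/15; Vikram 1/5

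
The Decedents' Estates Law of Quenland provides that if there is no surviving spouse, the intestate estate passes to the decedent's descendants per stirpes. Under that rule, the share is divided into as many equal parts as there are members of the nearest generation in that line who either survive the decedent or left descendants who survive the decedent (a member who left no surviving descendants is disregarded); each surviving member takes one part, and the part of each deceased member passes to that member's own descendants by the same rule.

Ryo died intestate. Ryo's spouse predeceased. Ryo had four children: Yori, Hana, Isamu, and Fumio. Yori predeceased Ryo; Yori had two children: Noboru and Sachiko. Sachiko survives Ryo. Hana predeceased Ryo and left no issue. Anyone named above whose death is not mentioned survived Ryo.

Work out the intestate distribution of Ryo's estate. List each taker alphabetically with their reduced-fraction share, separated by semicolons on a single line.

Fumio 1/3; Isamu 1/3; Noboru 1/6; Sachiko 1/6

There is no surviving spouse, so the entire estate passes to Ryo's descendants per stirpes.
Hana left no surviving issue, so that branch lapses and is disregarded.
The estate is divided into 3 equal shares of 1/3 among Yori, Isamu, Fumio.
Yori predeceased; the 1/3 allotted to Yori's branch passes to Yori's issue by representation.
The 1/3 is divided into 2 equal shares of 1/6 among Noboru, Sachiko.
Noboru is living and takes 1/6.
Sachiko is living and takes 1/6.
Isamu is living and takes 1/3.
Fumio is living and takes 1/3.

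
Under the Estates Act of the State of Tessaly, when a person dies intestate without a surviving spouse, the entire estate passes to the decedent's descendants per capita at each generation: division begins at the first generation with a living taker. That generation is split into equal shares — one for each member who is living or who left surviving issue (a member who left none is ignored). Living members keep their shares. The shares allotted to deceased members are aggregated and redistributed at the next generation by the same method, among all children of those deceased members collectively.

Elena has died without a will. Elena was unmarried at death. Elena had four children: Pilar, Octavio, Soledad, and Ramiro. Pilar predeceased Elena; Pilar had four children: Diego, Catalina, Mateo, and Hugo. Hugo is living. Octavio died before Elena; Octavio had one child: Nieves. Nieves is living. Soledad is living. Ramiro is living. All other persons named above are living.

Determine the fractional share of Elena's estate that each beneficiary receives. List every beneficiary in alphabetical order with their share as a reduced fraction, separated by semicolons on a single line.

Catalina 1/10; Diego 1/10; Hugo 1/10; Mateo 1/10; Nieves 1/10; Ramiro 1/4; Soledad 1/4

There is no surviving spouse, so the entire estate passes to Elena's descendants per capita at each generation.
At generation 1 (Pilar, Octavio, Soledad, Ramiro) there are 4 shares of (1)/4 = 1/4 each.
Living: Soledad and Ramiro — each takes 1/4.
Deceased: Pilar and Octavio. Their combined 1/2 is pooled and carried to generation 2.
At generation 2 (Diego, Catalina, Mateo, Hugo, Nieves) there are 5 shares of (1/2)/5 = 1/10 each.
Living: Diego, Catalina, Mateo, Hugo, and Nieves — each takes 1/10.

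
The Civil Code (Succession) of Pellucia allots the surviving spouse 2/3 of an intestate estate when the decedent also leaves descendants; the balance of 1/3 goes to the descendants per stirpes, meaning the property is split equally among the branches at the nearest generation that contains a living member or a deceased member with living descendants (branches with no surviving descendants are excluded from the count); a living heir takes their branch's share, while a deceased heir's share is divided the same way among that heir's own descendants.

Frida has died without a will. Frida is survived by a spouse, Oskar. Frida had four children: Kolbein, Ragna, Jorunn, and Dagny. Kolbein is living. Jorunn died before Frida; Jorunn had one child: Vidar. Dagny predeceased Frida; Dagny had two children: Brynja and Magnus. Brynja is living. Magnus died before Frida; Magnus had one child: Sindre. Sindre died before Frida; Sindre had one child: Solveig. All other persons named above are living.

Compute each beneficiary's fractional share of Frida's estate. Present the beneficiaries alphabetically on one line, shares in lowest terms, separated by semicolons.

Oskar, as surviving spouse, takes 2/3.
The remaining 1/3 passes to Frida's descendants per stirpes.
The 1/3 is divided into 4 equal shares of 1/12 among Kolbein, Ragna, Jorunn, Dagny.
Kolbein is living and takes 1/12.
Ragna is living and takes 1/12.
Jorunn predeceased; the 1/12 allotted to Jorunn's branch passes to Jorunn's issue by representation.
Vidar is the sole taker at this level and receives the full 1/12.
Dagny predeceased; the 1/12 allotted to Dagny's branch passes to Dagny's issue by representation.
The 1/12 is divided into 2 equal shares of 1/24 among Brynja, Magnus.
Brynja is living and takes 1/24.
Magnus predeceased; the 1/24 allotted to Magnus's branch passes to Magnus's issue by representation.
Sindre's line is the sole branch at this level, so the full 1/24 passes to Sindre's issue by representation.
Solveig is the sole taker at this level and receives the full 1/24.

Brynja 1/24; Kolbein 1/12; Oskar 2/3; Ragna 1/12; Solveig 1/24; Vidar 1/12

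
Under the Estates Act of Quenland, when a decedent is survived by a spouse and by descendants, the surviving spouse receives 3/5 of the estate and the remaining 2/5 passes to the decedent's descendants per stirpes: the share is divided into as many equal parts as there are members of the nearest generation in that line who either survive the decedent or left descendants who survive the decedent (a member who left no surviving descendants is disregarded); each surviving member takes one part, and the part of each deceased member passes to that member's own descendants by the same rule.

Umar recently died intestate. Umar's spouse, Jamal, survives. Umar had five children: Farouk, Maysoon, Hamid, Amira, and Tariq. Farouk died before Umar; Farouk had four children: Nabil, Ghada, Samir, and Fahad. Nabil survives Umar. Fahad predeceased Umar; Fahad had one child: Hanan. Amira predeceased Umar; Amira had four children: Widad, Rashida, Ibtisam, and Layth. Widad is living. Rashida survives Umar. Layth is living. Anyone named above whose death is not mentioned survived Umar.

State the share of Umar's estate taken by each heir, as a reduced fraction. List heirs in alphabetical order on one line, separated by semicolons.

Ghada 1/50; Hamid 2/25; Hanan 1/50; Ibtisam 1/50; Jamal 3/5; Layth 1/50; Maysoon 2/25; Nabil 1/50; Rashida 1/50; Samir 1/50; Tariq 2/25; Widad 1/50

Jamal, as surviving spouse, takes 3/5.
The remaining 2/5 passes to Umar's descendants per stirpes.
The 2/5 is divided into 5 equal shares of 2/25 among Farouk, Maysoon, Hamid, Amira, Tariq.
Farouk predeceased; the 2/25 allotted to Farouk's branch passes to Farouk's issue by representation.
The 2/25 is divided into 4 equal shares of 1/50 among Nabil, Ghada, Samir, Fahad.
Nabil is living and takes 1/50.
Ghada is living and takes 1/50.
Samir is living and takes 1/50.
Fahad predeceased; the 1/50 allotted to Fahad's branch passes to Fahad's issue by representation.
Hanan is the sole taker at this level and receives the full 1/50.
Maysoon is living and takes 2/25.
Hamid is living and takes 2/25.
Amira predeceased; the 2/25 allotted to Amira's branch passes to Amira's issue by representation.
The 2/25 is divided into 4 equal shares of 1/50 among Widad, Rashida, Ibtisam, Layth.
Widad is living and takes 1/50.
Rashida is living and takes 1/50.
Ibtisam is living and takes 1/50.
Layth is living and takes 1/50.
Tariq is living and takes 2/25.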